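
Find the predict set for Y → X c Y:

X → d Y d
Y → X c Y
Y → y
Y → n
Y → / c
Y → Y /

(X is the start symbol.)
{ 'd' }

PREDICT(Y → X c Y) = (FIRST(RHS) \ {ε}) ∪ (FOLLOW(Y) if ε ∈ FIRST(RHS), i.e. RHS ⇒* ε)
FIRST(X) = { 'd' }
FIRST(X c Y) = { 'd' }
ε ∉ FIRST(X c Y), so FOLLOW(Y) is not added.
PREDICT(Y → X c Y) = { 'd' }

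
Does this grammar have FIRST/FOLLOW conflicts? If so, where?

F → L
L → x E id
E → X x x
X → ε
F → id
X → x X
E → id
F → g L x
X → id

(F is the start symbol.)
Nullable non-terminals: X.

X: nullable alternative(s) X → ε; FOLLOW(X) = { 'x' }
  X → ε: FIRST \ {ε} = { } — this is the only nullable alternative, skip
  X → x X: FIRST \ {ε} = { 'x' } — overlaps FOLLOW(X) on { 'x' }: CONFLICT
  X → id: FIRST \ {ε} = { 'id' } — disjoint from FOLLOW(X)

E, F, L have no nullable alternative, so no FIRST/FOLLOW check is needed there.

So the grammar has 1 FIRST/FOLLOW conflict (marked CONFLICT above).

Answer: Yes. X → x X with FOLLOW(X) on { 'x' }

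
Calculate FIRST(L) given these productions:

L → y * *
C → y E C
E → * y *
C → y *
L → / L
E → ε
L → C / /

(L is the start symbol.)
To compute FIRST(L), examine every production with L on the left-hand side, reading each right-hand side left to right until a non-nullable symbol is reached.

FIRST sets of the other non-terminals involved (by the same procedure, iterated to a fixed point):
  FIRST(C) = { 'y' }

From L → y * *:
  - y is a terminal: add 'y' and stop
From L → / L:
  - '/' is a terminal: add '/' and stop
From L → C / /:
  - C is a non-terminal: add FIRST(C) \ {ε} = { 'y' }
    C is not nullable, so stop

Collecting: FIRST(L) = { '/', 'y' }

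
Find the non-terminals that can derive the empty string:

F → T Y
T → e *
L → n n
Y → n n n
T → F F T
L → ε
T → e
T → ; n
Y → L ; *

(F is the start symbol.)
A non-terminal is nullable if it can derive ε (the empty string): either it has an ε-production, or it has a production whose right-hand side consists entirely of nullable non-terminals.

ε-productions: L → ε
So L is immediately nullable.
No further non-terminal can be added: every production for the remaining non-terminals contains a terminal or a non-nullable non-terminal.
Nullable = { 'L' }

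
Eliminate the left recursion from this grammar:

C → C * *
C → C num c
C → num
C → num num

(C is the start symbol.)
C is directly left-recursive. The standard transformation for
  A → A α₁ | ... | A α_m | β₁ | ... | β_n
is
  A  → β₁ A' | ... | β_n A'
  A' → α₁ A' | ... | α_m A' | ε

C → num becomes C → num C'
C → num num becomes C → num num C'
C → C * * becomes C' → * * C'
C → C num c becomes C' → num c C'
Add C' → ε

Resulting grammar:
C → num C'
C → num num C'
C' → * * C'
C' → num c C'
C' → ε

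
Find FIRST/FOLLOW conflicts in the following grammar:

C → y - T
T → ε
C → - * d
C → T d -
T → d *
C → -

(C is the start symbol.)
A FIRST/FOLLOW conflict occurs when a non-terminal N has a nullable alternative N → β (β ⇒* ε) and another alternative N → α with FIRST(α) ∩ FOLLOW(N) ≠ ∅: on such a lookahead the parser cannot decide between expanding α and letting N vanish via β.

Nullable non-terminals: T.

T: nullable alternative(s) T → ε; FOLLOW(T) = { $, 'd' }
  T → ε: FIRST \ {ε} = { } — this is the only nullable alternative, skip
  T → d *: FIRST \ {ε} = { 'd' } — overlaps FOLLOW(T) on { 'd' }: CONFLICT

C has no nullable alternative, so no FIRST/FOLLOW check is needed there.

So the grammar has 1 FIRST/FOLLOW conflict (marked CONFLICT above).

Answer: Yes. T → d '*' with FOLLOW(T) on { 'd' }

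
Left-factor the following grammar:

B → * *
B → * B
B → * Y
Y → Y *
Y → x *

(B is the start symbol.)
B → * B'
B' → *
B' → B
B' → Y
Y → Y *
Y → x *

Left-factoring transforms A → αβ₁ | αβ₂ into A → αA' and A' → β₁ | β₂
(α is the longest common prefix among the alternatives). Repeat until
no nonterminal has two alternatives with a common prefix.

Round 1: B has alternatives sharing prefix '*'. Introduce B': B → * B'
  Add: B' → *
  Add: B' → B
  Add: B' → Y

No remaining common prefixes — done.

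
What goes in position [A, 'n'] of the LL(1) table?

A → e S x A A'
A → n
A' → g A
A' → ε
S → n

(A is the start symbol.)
A → n

To find M[A, 'n'], we find productions for A where 'n' is in the predict set (PREDICT(N → α) = (FIRST(α) \ {ε}) ∪ (FOLLOW(N) if α ⇒* ε)).

A → e S x A A': PREDICT = { 'e' }
A → n: PREDICT = { 'n' }
  'n' is in predict set, so this production goes in M[A, 'n']

M[A, 'n'] = A → n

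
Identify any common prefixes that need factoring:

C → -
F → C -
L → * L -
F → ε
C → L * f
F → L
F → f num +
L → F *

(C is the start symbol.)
No, left-factoring is not needed

Left-factoring is needed when two productions for the same non-terminal
share a common prefix on the right-hand side.

Productions for C:
  C → -
  C → L * f
Productions for F:
  F → C -
  F → ε
  F → L
  F → f num +
Productions for L:
  L → * L -
  L → F *

No common prefixes found.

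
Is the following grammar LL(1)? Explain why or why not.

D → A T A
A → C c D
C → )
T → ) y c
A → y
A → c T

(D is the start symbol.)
A grammar is LL(1) if for each non-terminal N with multiple productions, the predict sets of those productions are pairwise disjoint, where PREDICT(N → α) = (FIRST(α) \ {ε}) ∪ (FOLLOW(N) if α ⇒* ε).

Relevant sets:
  FIRST(C) = { ')' }

For A:
  PREDICT(A → C c D) = { ')' }
  PREDICT(A → y) = { 'y' }
  PREDICT(A → c T) = { 'c' }
D, C, T have a single production, so nothing to check there.

All predict sets are disjoint. The grammar IS LL(1).

Answer: Yes, the grammar is LL(1).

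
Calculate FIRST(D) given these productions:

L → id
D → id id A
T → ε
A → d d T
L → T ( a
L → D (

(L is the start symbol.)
{ 'id' }

To compute FIRST(D), examine every production with D on the left-hand side, reading each right-hand side left to right until a non-nullable symbol is reached.

From D → id id A:
  - id is a terminal: add 'id' and stop

Collecting: FIRST(D) = { 'id' }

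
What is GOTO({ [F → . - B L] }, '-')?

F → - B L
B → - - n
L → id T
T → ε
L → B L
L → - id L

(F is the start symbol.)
GOTO(I, '-') = CLOSURE({ [A → αX.β] : [A → α.Xβ] ∈ I, X = '-' })

Items with dot before '-', with the dot advanced:
  [F → . - B L] → [F → - . B L]
Closure of the advanced items:
  [F → - . B L] has the dot before B: add [B → . - - n]

GOTO = { [B → . - - n], [F → - . B L] }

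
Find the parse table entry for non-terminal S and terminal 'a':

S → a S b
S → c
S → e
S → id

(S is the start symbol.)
To find M[S, 'a'], we find productions for S where 'a' is in the predict set (PREDICT(N → α) = (FIRST(α) \ {ε}) ∪ (FOLLOW(N) if α ⇒* ε)).

S → a S b: PREDICT = { 'a' }
  'a' is in predict set, so this production goes in M[S, 'a']
S → c: PREDICT = { 'c' }
S → e: PREDICT = { 'e' }
S → id: PREDICT = { 'id' }

M[S, 'a'] = S → a S b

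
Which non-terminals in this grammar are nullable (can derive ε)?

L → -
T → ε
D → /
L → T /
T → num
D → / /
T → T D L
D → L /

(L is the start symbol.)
{ 'T' }

ε-productions: T → ε
So T is immediately nullable.
No further non-terminal can be added: every production for the remaining non-terminals contains a terminal or a non-nullable non-terminal.
Nullable = { 'T' }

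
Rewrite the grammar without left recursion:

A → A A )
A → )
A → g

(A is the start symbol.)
A is directly left-recursive. The standard transformation for
  A → A α₁ | ... | A α_m | β₁ | ... | β_n
is
  A  → β₁ A' | ... | β_n A'
  A' → α₁ A' | ... | α_m A' | ε

A → ) becomes A → ) A'
A → g becomes A → g A'
A → A A ) becomes A' → A ) A'
Add A' → ε

Resulting grammar:
A → ) A'
A → g A'
A' → A ) A'
A' → ε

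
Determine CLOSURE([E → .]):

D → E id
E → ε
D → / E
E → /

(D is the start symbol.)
{ [E → .] }

To compute CLOSURE, for each item [A → α.Bβ] where B is a non-terminal, add [B → .γ] for all productions B → γ; repeat for the newly added items until nothing changes.

Start with: [E → .]
The dot is at the end, so nothing is added.

CLOSURE = { [E → .] }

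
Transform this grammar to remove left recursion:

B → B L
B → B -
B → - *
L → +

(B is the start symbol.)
B is directly left-recursive. The standard transformation for
  A → A α₁ | ... | A α_m | β₁ | ... | β_n
is
  A  → β₁ A' | ... | β_n A'
  A' → α₁ A' | ... | α_m A' | ε

B → - * becomes B → - * B'
B → B L becomes B' → L B'
B → B - becomes B' → - B'
Add B' → ε

Productions for other non-terminals are unchanged:
  L → +

Resulting grammar:
B → - * B'
B' → L B'
B' → - B'
B' → ε
L → +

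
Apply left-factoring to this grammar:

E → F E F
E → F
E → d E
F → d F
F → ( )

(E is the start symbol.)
E → F E'
E' → E F
E' → ε
E → d E
F → d F
F → ( )

Left-factoring transforms A → αβ₁ | αβ₂ into A → αA' and A' → β₁ | β₂
(α is the longest common prefix among the alternatives). Repeat until
no nonterminal has two alternatives with a common prefix.

Round 1: E has alternatives sharing prefix 'F'. Introduce E': E → F E'
  Add: E' → E F
  Add: E' → ε

No remaining common prefixes — done.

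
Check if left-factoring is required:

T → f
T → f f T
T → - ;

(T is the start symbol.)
Left-factoring is needed when two productions for the same non-terminal
share a common prefix on the right-hand side.

Productions for T:
  T → f
  T → f f T
  T → - ;

Found common prefix 'f' in productions for T

Answer: Yes, T has productions with common prefix 'f'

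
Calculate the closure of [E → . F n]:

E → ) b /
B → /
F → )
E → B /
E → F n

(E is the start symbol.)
{ [E → . F n], [F → . )] }

To compute CLOSURE, for each item [A → α.Bβ] where B is a non-terminal, add [B → .γ] for all productions B → γ; repeat for the newly added items until nothing changes.

Start with: [E → . F n]
  [E → . F n] has the dot before F: add [F → . )]
No further items can be added.

CLOSURE = { [E → . F n], [F → . )] }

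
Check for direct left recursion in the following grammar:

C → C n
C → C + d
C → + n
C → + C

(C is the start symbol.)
Direct left recursion occurs when N → N α for some non-terminal N (the right-hand side begins with the left-hand side itself).

C → C n: LEFT RECURSIVE (starts with C)
C → C + d: LEFT RECURSIVE (starts with C)
C → + n: starts with '+'
C → + C: starts with '+'

The grammar has direct left recursion on: C.

Answer: Yes, C is left-recursive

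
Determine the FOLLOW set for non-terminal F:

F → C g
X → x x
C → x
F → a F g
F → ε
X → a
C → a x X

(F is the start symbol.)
F is the start symbol, so $ ∈ FOLLOW(F).
In F → a F g: F is followed by g, add FIRST(g) \ {ε} = { 'g' }

Taking the union: FOLLOW(F) = { $, 'g' }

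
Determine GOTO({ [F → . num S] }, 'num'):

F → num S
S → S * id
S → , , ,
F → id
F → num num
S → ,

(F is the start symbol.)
{ [F → num . S], [S → . , , ,], [S → . ,], [S → . S * id] }

GOTO(I, 'num') = CLOSURE({ [A → αX.β] : [A → α.Xβ] ∈ I, X = 'num' })

Items with dot before 'num', with the dot advanced:
  [F → . num S] → [F → num . S]
Closure of the advanced items:
  [F → num . S] has the dot before S: add [S → . S * id], [S → . , , ,], [S → . ,]

GOTO = { [F → num . S], [S → . , , ,], [S → . ,], [S → . S * id] }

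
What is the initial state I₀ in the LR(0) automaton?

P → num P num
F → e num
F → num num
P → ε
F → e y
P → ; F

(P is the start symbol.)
First, augment the grammar with P' → P
I₀ = CLOSURE({ [P' → . P] }):
  [P' → . P] has the dot before P: add [P → . num P num], [P → .], [P → . ; F]
No further items can be added.

I₀ = { [P → . ; F], [P → . num P num], [P → .], [P' → . P] }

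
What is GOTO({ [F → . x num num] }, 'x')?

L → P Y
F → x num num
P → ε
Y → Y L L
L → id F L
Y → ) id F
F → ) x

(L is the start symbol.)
GOTO(I, 'x') = CLOSURE({ [A → αX.β] : [A → α.Xβ] ∈ I, X = 'x' })

Items with dot before 'x', with the dot advanced:
  [F → . x num num] → [F → x . num num]
Closure adds nothing (no advanced item has the dot before a non-terminal).

GOTO = { [F → x . num num] }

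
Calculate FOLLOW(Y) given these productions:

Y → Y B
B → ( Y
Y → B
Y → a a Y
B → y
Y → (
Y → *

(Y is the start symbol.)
Y is the start symbol, so $ ∈ FOLLOW(Y).
In Y → Y B: Y is followed by B, add FIRST(B) \ {ε} = { '(', 'y' }
In B → ( Y: Y is at the end, add FOLLOW(B)
In Y → a a Y: Y is at the end; this adds FOLLOW(Y) to itself — nothing new

The FOLLOW sets referred to above (computed the same way, to a fixed point):
  FOLLOW(B) = { $, '(', 'y' }

Taking the union: FOLLOW(Y) = { $, '(', 'y' }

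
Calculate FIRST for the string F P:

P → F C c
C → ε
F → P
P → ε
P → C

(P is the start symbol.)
{ 'c', ε }

FIRST sets of the non-terminals involved (from the grammar, by fixed-point iteration):
  FIRST(F) = { 'c', ε }
  FIRST(P) = { 'c', ε }

To compute FIRST(F P), process the symbols left to right:
Symbol F is a non-terminal. Add FIRST(F) \ {ε} = { 'c' }
F is nullable (ε ∈ FIRST(F)), continue to the next symbol.
Symbol P is a non-terminal. Add FIRST(P) \ {ε} = { 'c' }
P is nullable (ε ∈ FIRST(P)), continue to the next symbol.
All symbols are nullable, so ε is in the result.
FIRST(F P) = { 'c', ε }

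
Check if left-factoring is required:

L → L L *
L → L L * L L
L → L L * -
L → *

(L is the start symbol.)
Left-factoring is needed when two productions for the same non-terminal
share a common prefix on the right-hand side.

Productions for L:
  L → L L *
  L → L L * L L
  L → L L * -
  L → *

Found common prefix 'L L *' in productions for L

Answer: Yes, L has productions with common prefix 'L L *'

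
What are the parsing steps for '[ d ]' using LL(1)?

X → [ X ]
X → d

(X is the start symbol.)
LL(1) parsing maintains a stack (initially the start symbol over $) and the input. At each step: if the stack top is a terminal, match it against the current input token; if it is a non-terminal N, replace it with the RHS of M[N, lookahead] (the unique production whose predict set contains the lookahead).

Stack is shown with the top on the left.

Stack    Input    Action
------------------------
X $      [ d ] $  output X → [ X ]
[ X ] $  [ d ] $  match '['
X ] $    d ] $    output X → d
d ] $    d ] $    match 'd'
] $      ] $      match ']'
$        $        accept

The string is accepted.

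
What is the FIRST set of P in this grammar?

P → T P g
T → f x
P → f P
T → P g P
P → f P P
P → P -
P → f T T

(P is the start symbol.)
To compute FIRST(P), examine every production with P on the left-hand side, reading each right-hand side left to right until a non-nullable symbol is reached.

FIRST sets of the other non-terminals involved (by the same procedure, iterated to a fixed point):
  FIRST(T) = { 'f' }

From P → T P g:
  - T is a non-terminal: add FIRST(T) \ {ε} = { 'f' }
    T is not nullable, so stop
From P → f P:
  - f is a terminal: add 'f' and stop
From P → f P P:
  - f is a terminal: add 'f' and stop
From P → P -:
  - P is the symbol being defined: contributes nothing new
    P is not nullable, so stop
From P → f T T:
  - f is a terminal: add 'f' and stop

Collecting: FIRST(P) = { 'f' }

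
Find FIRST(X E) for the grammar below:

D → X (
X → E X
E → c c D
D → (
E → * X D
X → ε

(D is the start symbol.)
{ '*', 'c' }

FIRST sets of the non-terminals involved (from the grammar, by fixed-point iteration):
  FIRST(X) = { '*', 'c', ε }
  FIRST(E) = { '*', 'c' }

To compute FIRST(X E), process the symbols left to right:
Symbol X is a non-terminal. Add FIRST(X) \ {ε} = { '*', 'c' }
X is nullable (ε ∈ FIRST(X)), continue to the next symbol.
Symbol E is a non-terminal. Add FIRST(E) \ {ε} = { '*', 'c' }
E is not nullable (ε ∉ FIRST(E)), so stop here.
FIRST(X E) = { '*', 'c' }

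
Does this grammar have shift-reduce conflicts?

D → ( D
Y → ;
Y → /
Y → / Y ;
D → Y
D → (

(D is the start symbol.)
Yes — I1: [D → ( .] vs [D → . (]; I2: [Y → / .] vs [Y → . /]

A shift-reduce conflict occurs when an LR(0) state has both:
  - a complete (reduce) item [A → α .] (dot at the end), and
  - a shift item [B → β . c γ] (dot before a terminal).

Augment with D' → D and build the canonical LR(0) collection (I0 = CLOSURE({[D' → . D]}), then GOTO on every symbol after a dot until no new states appear). It has 9 states:
  I0: { [D → . ( D], [D → . (], [D → . Y], [D' → . D], [Y → . / Y ;], [Y → . /], [Y → . ;] }  — shift
  I1: { [D → ( . D], [D → ( .], [D → . ( D], [D → . (], [D → . Y], [Y → . / Y ;], [Y → . /], [Y → . ;] }  — shift, reduce
  I2: { [Y → . / Y ;], [Y → . /], [Y → . ;], [Y → / . Y ;], [Y → / .] }  — shift, reduce
  I3: { [Y → ; .] }  — reduce
  I4: { [D' → D .] }  — accept
  I5: { [D → Y .] }  — reduce
  I6: { [Y → / Y . ;] }  — shift
  I7: { [Y → / Y ; .] }  — reduce
  I8: { [D → ( D .] }  — reduce

I1 contains reduce item [D → ( .] and shift items [D → . (], [D → . ( D], [Y → . /], [Y → . / Y ;], [Y → . ;] — shift-reduce conflict.
I2 contains reduce item [Y → / .] and shift items [Y → . /], [Y → . / Y ;], [Y → . ;] — shift-reduce conflict.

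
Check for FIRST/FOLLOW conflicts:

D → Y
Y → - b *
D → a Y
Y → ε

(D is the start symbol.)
No FIRST/FOLLOW conflicts.

A FIRST/FOLLOW conflict occurs when a non-terminal N has a nullable alternative N → β (β ⇒* ε) and another alternative N → α with FIRST(α) ∩ FOLLOW(N) ≠ ∅: on such a lookahead the parser cannot decide between expanding α and letting N vanish via β.

Nullable non-terminals: D, Y.
FIRST sets used below: FIRST(Y) = { '-', ε }

D: nullable alternative(s) D → Y; FOLLOW(D) = { $ }
  D → Y: FIRST \ {ε} = { '-' } — this is the only nullable alternative, skip
  D → a Y: FIRST \ {ε} = { 'a' } — disjoint from FOLLOW(D)

Y: nullable alternative(s) Y → ε; FOLLOW(Y) = { $ }
  Y → - b *: FIRST \ {ε} = { '-' } — disjoint from FOLLOW(Y)
  Y → ε: FIRST \ {ε} = { } — this is the only nullable alternative, skip

No FIRST/FOLLOW conflicts found.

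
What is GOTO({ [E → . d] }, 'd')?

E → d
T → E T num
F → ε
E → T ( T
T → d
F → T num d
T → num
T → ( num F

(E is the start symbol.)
GOTO(I, 'd') = CLOSURE({ [A → αX.β] : [A → α.Xβ] ∈ I, X = 'd' })

Items with dot before 'd', with the dot advanced:
  [E → . d] → [E → d .]
Closure adds nothing (no advanced item has the dot before a non-terminal).

GOTO = { [E → d .] }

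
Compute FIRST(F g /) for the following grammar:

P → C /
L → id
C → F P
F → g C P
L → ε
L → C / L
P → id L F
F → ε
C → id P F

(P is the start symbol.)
FIRST sets of the non-terminals involved (from the grammar, by fixed-point iteration):
  FIRST(F) = { 'g', ε }

To compute FIRST(F g /), process the symbols left to right:
Symbol F is a non-terminal. Add FIRST(F) \ {ε} = { 'g' }
F is nullable (ε ∈ FIRST(F)), continue to the next symbol.
Symbol g is a terminal. Add 'g' and stop.
FIRST(F g /) = { 'g' }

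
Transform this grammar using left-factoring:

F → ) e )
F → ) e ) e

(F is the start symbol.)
Left-factoring transforms A → αβ₁ | αβ₂ into A → αA' and A' → β₁ | β₂
(α is the longest common prefix among the alternatives). Repeat until
no nonterminal has two alternatives with a common prefix.

Round 1: F has alternatives sharing prefix ') e )'. Introduce F': F → ) e ) F'
  Add: F' → ε
  Add: F' → e

No remaining common prefixes — done.

Resulting grammar:
F → ) e ) F'
F' → ε
F' → e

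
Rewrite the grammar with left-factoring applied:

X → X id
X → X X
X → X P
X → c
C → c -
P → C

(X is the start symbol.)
X → X X'
X' → id
X' → X
X' → P
X → c
C → c -
P → C

Left-factoring transforms A → αβ₁ | αβ₂ into A → αA' and A' → β₁ | β₂
(α is the longest common prefix among the alternatives). Repeat until
no nonterminal has two alternatives with a common prefix.

Round 1: X has alternatives sharing prefix 'X'. Introduce X': X → X X'
  Add: X' → id
  Add: X' → X
  Add: X' → P

No remaining common prefixes — done.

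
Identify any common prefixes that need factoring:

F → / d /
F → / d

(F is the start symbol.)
Yes, F has productions with common prefix '/ d'

Left-factoring is needed when two productions for the same non-terminal
share a common prefix on the right-hand side.

Productions for F:
  F → / d /
  F → / d

Found common prefix '/ d' in productions for F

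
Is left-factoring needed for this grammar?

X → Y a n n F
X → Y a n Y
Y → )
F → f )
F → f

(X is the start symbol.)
Yes, X has productions with common prefix 'Y a n'; F has productions with common prefix 'f'

Left-factoring is needed when two productions for the same non-terminal
share a common prefix on the right-hand side.

Productions for X:
  X → Y a n n F
  X → Y a n Y
Productions for F:
  F → f )
  F → f

Found common prefix 'Y a n' in productions for X
Found common prefix 'f' in productions for F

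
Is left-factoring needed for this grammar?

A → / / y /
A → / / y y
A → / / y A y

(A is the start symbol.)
Yes, A has productions with common prefix '/ / y'

Left-factoring is needed when two productions for the same non-terminal
share a common prefix on the right-hand side.

Productions for A:
  A → / / y /
  A → / / y y
  A → / / y A y

Found common prefix '/ / y' in productions for A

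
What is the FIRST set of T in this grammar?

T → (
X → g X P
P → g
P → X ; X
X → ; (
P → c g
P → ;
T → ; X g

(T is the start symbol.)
{ '(', ';' }

To compute FIRST(T), examine every production with T on the left-hand side, reading each right-hand side left to right until a non-nullable symbol is reached.

From T → (:
  - '(' is a terminal: add '(' and stop
From T → ; X g:
  - ';' is a terminal: add ';' and stop

Collecting: FIRST(T) = { '(', ';' }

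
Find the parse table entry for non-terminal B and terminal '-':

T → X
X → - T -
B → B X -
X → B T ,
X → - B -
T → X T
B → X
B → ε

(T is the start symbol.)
B → B X -, B → X, B → ε

To find M[B, '-'], we find productions for B where '-' is in the predict set (PREDICT(N → α) = (FIRST(α) \ {ε}) ∪ (FOLLOW(N) if α ⇒* ε)).

Relevant sets:
  FIRST(B) = { '-', ε }
  FIRST(X) = { '-' }
  FOLLOW(B) = { '-' }

B → B X -: PREDICT = { '-' }
  '-' is in predict set, so this production goes in M[B, '-']
B → X: PREDICT = { '-' }
  '-' is in predict set, so this production goes in M[B, '-']
B → ε: PREDICT = { '-' }
  '-' is in predict set, so this production goes in M[B, '-']

M[B, '-'] = B → B X -, B → X, B → ε  (a multiply-defined cell — the grammar is not LL(1))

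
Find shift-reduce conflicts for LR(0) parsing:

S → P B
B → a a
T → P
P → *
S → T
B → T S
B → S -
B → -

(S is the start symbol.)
Augment with S' → S and build the canonical LR(0) collection (I0 = CLOSURE({[S' → . S]}), then GOTO on every symbol after a dot until no new states appear). It has 13 states:
  I0: { [P → . *], [S → . P B], [S → . T], [S' → . S], [T → . P] }  — shift
  I1: { [P → * .] }  — reduce
  I2: { [B → . -], [B → . S -], [B → . T S], [B → . a a], [P → . *], [S → . P B], [S → . T], [S → P . B], [T → . P], [T → P .] }  — shift, reduce
  I3: { [S' → S .] }  — accept
  I4: { [S → T .] }  — reduce
  I5: { [B → - .] }  — reduce
  I6: { [S → P B .] }  — reduce
  I7: { [B → S . -] }  — shift
  I8: { [B → T . S], [P → . *], [S → . P B], [S → . T], [S → T .], [T → . P] }  — shift, reduce
  I9: { [B → a . a] }  — shift
  I10: { [B → a a .] }  — reduce
  I11: { [B → T S .] }  — reduce
  I12: { [B → S - .] }  — reduce

I2 contains reduce item [T → P .] and shift items [B → . -], [B → . a a], [P → . *] — shift-reduce conflict.
I8 contains reduce item [S → T .] and shift item [P → . *] — shift-reduce conflict.

Answer: Yes — I2: [T → P .] vs [B → . -]; I8: [S → T .] vs [P → . *]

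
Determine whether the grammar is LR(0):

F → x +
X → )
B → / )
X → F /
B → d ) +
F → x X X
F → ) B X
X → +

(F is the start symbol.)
No. Shift-reduce conflict between [X → ) .] and [B → . / )]

Augment with F' → F and build the canonical LR(0) collection (I0 = CLOSURE({[F' → . F]}), then GOTO on every symbol after a dot until no new states appear). It has 18 states:
  I0: { [F → . ) B X], [F → . x +], [F → . x X X], [F' → . F] }  — shift
  I1: { [B → . / )], [B → . d ) +], [F → ) . B X] }  — shift
  I2: { [F' → F .] }  — accept
  I3: { [F → . ) B X], [F → . x +], [F → . x X X], [F → x . +], [F → x . X X], [X → . )], [X → . +], [X → . F /] }  — shift
  I4: { [B → . / )], [B → . d ) +], [F → ) . B X], [X → ) .] }  — shift, reduce
  I5: { [F → x + .], [X → + .] }  — 2 reduces
  I6: { [X → F . /] }  — shift
  I7: { [F → . ) B X], [F → . x +], [F → . x X X], [F → x X . X], [X → . )], [X → . +], [X → . F /] }  — shift
  I8: { [X → + .] }  — reduce
  I9: { [F → x X X .] }  — reduce
  I10: { [X → F / .] }  — reduce
  I11: { [B → / . )] }  — shift
  I12: { [F → ) B . X], [F → . ) B X], [F → . x +], [F → . x X X], [X → . )], [X → . +], [X → . F /] }  — shift
  I13: { [B → d . ) +] }  — shift
  I14: { [B → d ) . +] }  — shift
  I15: { [B → d ) + .] }  — reduce
  I16: { [F → ) B X .] }  — reduce
  I17: { [B → / ) .] }  — reduce

Conflict in state I4:
  Shift-reduce conflict between [X → ) .] and [B → . / )]
So the grammar is NOT LR(0).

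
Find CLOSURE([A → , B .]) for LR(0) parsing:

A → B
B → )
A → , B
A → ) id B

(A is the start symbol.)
{ [A → , B .] }

Start with: [A → , B .]
The dot is at the end, so nothing is added.

CLOSURE = { [A → , B .] }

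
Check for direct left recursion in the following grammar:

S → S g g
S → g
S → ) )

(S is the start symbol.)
Yes, S is left-recursive

S → S g g: LEFT RECURSIVE (starts with S)
S → g: starts with g
S → ) ): starts with ')'

The grammar has direct left recursion on: S.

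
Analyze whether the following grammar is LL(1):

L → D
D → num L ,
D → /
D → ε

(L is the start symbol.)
A grammar is LL(1) if for each non-terminal N with multiple productions, the predict sets of those productions are pairwise disjoint, where PREDICT(N → α) = (FIRST(α) \ {ε}) ∪ (FOLLOW(N) if α ⇒* ε).

Relevant sets:
  FOLLOW(D) = { $, ',' }

For D:
  PREDICT(D → num L ',') = { 'num' }
  PREDICT(D → '/') = { '/' }
  PREDICT(D → ε) = { $, ',' }
L has a single production, so nothing to check there.

All predict sets are disjoint. The grammar IS LL(1).

Answer: Yes, the grammar is LL(1).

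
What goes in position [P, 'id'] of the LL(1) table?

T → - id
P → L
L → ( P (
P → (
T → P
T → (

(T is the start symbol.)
To find M[P, 'id'], we find productions for P where 'id' is in the predict set (PREDICT(N → α) = (FIRST(α) \ {ε}) ∪ (FOLLOW(N) if α ⇒* ε)).

Relevant sets:
  FIRST(L) = { '(' }

P → L: PREDICT = { '(' }
P → (: PREDICT = { '(' }

M[P, 'id'] is empty (no production applies)

Answer: Empty (error entry)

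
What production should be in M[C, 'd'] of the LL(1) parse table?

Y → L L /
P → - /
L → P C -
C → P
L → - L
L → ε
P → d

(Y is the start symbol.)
C → P

To find M[C, 'd'], we find productions for C where 'd' is in the predict set (PREDICT(N → α) = (FIRST(α) \ {ε}) ∪ (FOLLOW(N) if α ⇒* ε)).

Relevant sets:
  FIRST(P) = { '-', 'd' }

C → P: PREDICT = { '-', 'd' }
  'd' is in predict set, so this production goes in M[C, 'd']

M[C, 'd'] = C → P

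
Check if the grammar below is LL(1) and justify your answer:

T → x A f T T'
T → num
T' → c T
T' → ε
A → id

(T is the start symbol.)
A grammar is LL(1) if for each non-terminal N with multiple productions, the predict sets of those productions are pairwise disjoint, where PREDICT(N → α) = (FIRST(α) \ {ε}) ∪ (FOLLOW(N) if α ⇒* ε).

Relevant sets:
  FOLLOW(T') = { $, 'c' }

For T:
  PREDICT(T → x A f T T') = { 'x' }
  PREDICT(T → num) = { 'num' }
For T':
  PREDICT(T' → c T) = { 'c' }
  PREDICT(T' → ε) = { $, 'c' }
A has a single production, so nothing to check there.

Conflict found: Predict set conflict for T': { 'c' }
The grammar is NOT LL(1).

Answer: No. Predict set conflict for T': { 'c' }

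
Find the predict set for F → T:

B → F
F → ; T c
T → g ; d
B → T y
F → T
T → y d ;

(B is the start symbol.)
{ 'g', 'y' }

PREDICT(F → T) = (FIRST(RHS) \ {ε}) ∪ (FOLLOW(F) if ε ∈ FIRST(RHS), i.e. RHS ⇒* ε)
FIRST(T) = { 'g', 'y' }
FIRST(T) = { 'g', 'y' }
ε ∉ FIRST(T), so FOLLOW(F) is not added.
PREDICT(F → T) = { 'g', 'y' }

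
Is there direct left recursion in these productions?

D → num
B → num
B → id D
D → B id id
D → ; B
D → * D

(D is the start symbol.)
No direct left recursion

D → num: starts with num
B → num: starts with num
B → id D: starts with id
D → B id id: starts with B
D → ; B: starts with ';'
D → * D: starts with '*'

No direct left recursion found.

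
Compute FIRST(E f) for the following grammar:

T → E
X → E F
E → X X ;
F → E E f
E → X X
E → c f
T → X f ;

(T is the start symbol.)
{ 'c' }

FIRST sets of the non-terminals involved (from the grammar, by fixed-point iteration):
  FIRST(E) = { 'c' }

To compute FIRST(E f), process the symbols left to right:
Symbol E is a non-terminal. Add FIRST(E) \ {ε} = { 'c' }
E is not nullable (ε ∉ FIRST(E)), so stop here.
FIRST(E f) = { 'c' }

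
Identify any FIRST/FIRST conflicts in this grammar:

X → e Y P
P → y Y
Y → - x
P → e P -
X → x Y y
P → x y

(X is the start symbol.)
Productions for X:
  X → e Y P: FIRST = { 'e' }
  X → x Y y: FIRST = { 'x' }
Productions for P:
  P → y Y: FIRST = { 'y' }
  P → e P -: FIRST = { 'e' }
  P → x y: FIRST = { 'x' }
Y has only one production, so no FIRST/FIRST conflict is possible there.

All alternatives of each non-terminal have pairwise disjoint FIRST sets.

Answer: No FIRST/FIRST conflicts.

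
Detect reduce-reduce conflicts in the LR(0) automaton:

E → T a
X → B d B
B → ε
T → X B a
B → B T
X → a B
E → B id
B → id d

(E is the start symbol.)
Yes — I8: [B → .] vs [X → a B .]; I12: [B → .] vs [X → B d B .]; I14: [B → .] vs [T → X B a .]

A reduce-reduce conflict occurs when an LR(0) state has two complete items [A → α .] and [B → β .] — both call for a reduction, and with no lookahead the parser cannot choose between them.

Augment with E' → E and build the canonical LR(0) collection (I0 = CLOSURE({[E' → . E]}), then GOTO on every symbol after a dot until no new states appear). It has 17 states:
  I0: { [B → . B T], [B → . id d], [B → .], [E → . B id], [E → . T a], [E' → . E], [T → . X B a], [X → . B d B], [X → . a B] }  — shift, reduce
  I1: { [B → . B T], [B → . id d], [B → .], [B → B . T], [E → B . id], [T → . X B a], [X → . B d B], [X → . a B], [X → B . d B] }  — shift, reduce
  I2: { [E' → E .] }  — accept
  I3: { [E → T . a] }  — shift
  I4: { [B → . B T], [B → . id d], [B → .], [T → X . B a] }  — shift, reduce
  I5: { [B → . B T], [B → . id d], [B → .], [X → a . B] }  — shift, reduce
  I6: { [B → id . d] }  — shift
  I7: { [B → id d .] }  — reduce
  I8: { [B → . B T], [B → . id d], [B → .], [B → B . T], [T → . X B a], [X → . B d B], [X → . a B], [X → a B .] }  — shift, 2 reduces
  I9: { [B → . B T], [B → . id d], [B → .], [B → B . T], [T → . X B a], [X → . B d B], [X → . a B], [X → B . d B] }  — shift, reduce
  I10: { [B → B T .] }  — reduce
  I11: { [B → . B T], [B → . id d], [B → .], [X → B d . B] }  — shift, reduce
  I12: { [B → . B T], [B → . id d], [B → .], [B → B . T], [T → . X B a], [X → . B d B], [X → . a B], [X → B d B .] }  — shift, 2 reduces
  I13: { [B → . B T], [B → . id d], [B → .], [B → B . T], [T → . X B a], [T → X B . a], [X → . B d B], [X → . a B] }  — shift, reduce
  I14: { [B → . B T], [B → . id d], [B → .], [T → X B a .], [X → a . B] }  — shift, 2 reduces
  I15: { [E → T a .] }  — reduce
  I16: { [B → id . d], [E → B id .] }  — shift, reduce

I8 contains complete items [B → .], [X → a B .] — reduce-reduce conflict.
I12 contains complete items [B → .], [X → B d B .] — reduce-reduce conflict.
I14 contains complete items [B → .], [T → X B a .] — reduce-reduce conflict.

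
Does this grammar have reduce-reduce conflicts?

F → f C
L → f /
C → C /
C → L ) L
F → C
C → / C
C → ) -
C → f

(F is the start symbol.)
A reduce-reduce conflict occurs when an LR(0) state has two complete items [A → α .] and [B → β .] — both call for a reduction, and with no lookahead the parser cannot choose between them.

Augment with F' → F and build the canonical LR(0) collection (I0 = CLOSURE({[F' → . F]}), then GOTO on every symbol after a dot until no new states appear). It has 17 states:
  I0: { [C → . ) -], [C → . / C], [C → . C /], [C → . L ) L], [C → . f], [F → . C], [F → . f C], [F' → . F], [L → . f /] }  — shift
  I1: { [C → ) . -] }  — shift
  I2: { [C → . ) -], [C → . / C], [C → . C /], [C → . L ) L], [C → . f], [C → / . C], [L → . f /] }  — shift
  I3: { [C → C . /], [F → C .] }  — shift, reduce
  I4: { [F' → F .] }  — accept
  I5: { [C → L . ) L] }  — shift
  I6: { [C → . ) -], [C → . / C], [C → . C /], [C → . L ) L], [C → . f], [C → f .], [F → f . C], [L → . f /], [L → f . /] }  — shift, reduce
  I7: { [C → . ) -], [C → . / C], [C → . C /], [C → . L ) L], [C → . f], [C → / . C], [L → . f /], [L → f / .] }  — shift, reduce
  I8: { [C → C . /], [F → f C .] }  — shift, reduce
  I9: { [C → f .], [L → f . /] }  — shift, reduce
  I10: { [L → f / .] }  — reduce
  I11: { [C → C / .] }  — reduce
  I12: { [C → / C .], [C → C . /] }  — shift, reduce
  I13: { [C → L ) . L], [L → . f /] }  — shift
  I14: { [C → L ) L .] }  — reduce
  I15: { [L → f . /] }  — shift
  I16: { [C → ) - .] }  — reduce

No state contains more than one complete item.

Answer: No reduce-reduce conflicts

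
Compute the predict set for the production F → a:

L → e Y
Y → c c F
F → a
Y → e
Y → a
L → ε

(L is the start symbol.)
{ 'a' }

PREDICT(F → a) = (FIRST(RHS) \ {ε}) ∪ (FOLLOW(F) if ε ∈ FIRST(RHS), i.e. RHS ⇒* ε)
FIRST(a) = { 'a' }
ε ∉ FIRST(a), so FOLLOW(F) is not added.
PREDICT(F → a) = { 'a' }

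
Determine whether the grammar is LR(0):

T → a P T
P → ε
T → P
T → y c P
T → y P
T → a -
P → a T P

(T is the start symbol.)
A grammar is LR(0) if no state in the canonical LR(0) collection has:
  - both a shift item (dot before a terminal) and a complete item (shift-reduce conflict), or
  - two or more complete items (reduce-reduce conflict; the accept item [T' → T .] counts as a complete item here).

Augment with T' → T and build the canonical LR(0) collection (I0 = CLOSURE({[T' → . T]}), then GOTO on every symbol after a dot until no new states appear). It has 14 states:
  I0: { [P → . a T P], [P → .], [T → . P], [T → . a -], [T → . a P T], [T → . y P], [T → . y c P], [T' → . T] }  — shift, reduce
  I1: { [T → P .] }  — reduce
  I2: { [T' → T .] }  — accept
  I3: { [P → . a T P], [P → .], [P → a . T P], [T → . P], [T → . a -], [T → . a P T], [T → . y P], [T → . y c P], [T → a . -], [T → a . P T] }  — shift, reduce
  I4: { [P → . a T P], [P → .], [T → y . P], [T → y . c P] }  — shift, reduce
  I5: { [T → y P .] }  — reduce
  I6: { [P → . a T P], [P → .], [P → a . T P], [T → . P], [T → . a -], [T → . a P T], [T → . y P], [T → . y c P] }  — shift, reduce
  I7: { [P → . a T P], [P → .], [T → y c . P] }  — shift, reduce
  I8: { [T → y c P .] }  — reduce
  I9: { [P → . a T P], [P → .], [P → a T . P] }  — shift, reduce
  I10: { [P → a T P .] }  — reduce
  I11: { [T → a - .] }  — reduce
  I12: { [P → . a T P], [P → .], [T → . P], [T → . a -], [T → . a P T], [T → . y P], [T → . y c P], [T → P .], [T → a P . T] }  — shift, 2 reduces
  I13: { [T → a P T .] }  — reduce

Conflict in state I0:
  Shift-reduce conflict between [P → .] and [P → . a T P]
So the grammar is NOT LR(0).

Answer: No. Shift-reduce conflict between [P → .] and [P → . a T P]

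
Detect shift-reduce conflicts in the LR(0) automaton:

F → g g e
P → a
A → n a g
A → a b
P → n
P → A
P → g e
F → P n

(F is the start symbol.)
A shift-reduce conflict occurs when an LR(0) state has both:
  - a complete (reduce) item [A → α .] (dot at the end), and
  - a shift item [B → β . c γ] (dot before a terminal).

Augment with F' → F and build the canonical LR(0) collection (I0 = CLOSURE({[F' → . F]}), then GOTO on every symbol after a dot until no new states appear). It has 14 states:
  I0: { [A → . a b], [A → . n a g], [F → . P n], [F → . g g e], [F' → . F], [P → . A], [P → . a], [P → . g e], [P → . n] }  — shift
  I1: { [P → A .] }  — reduce
  I2: { [F' → F .] }  — accept
  I3: { [F → P . n] }  — shift
  I4: { [A → a . b], [P → a .] }  — shift, reduce
  I5: { [F → g . g e], [P → g . e] }  — shift
  I6: { [A → n . a g], [P → n .] }  — shift, reduce
  I7: { [A → n a . g] }  — shift
  I8: { [A → n a g .] }  — reduce
  I9: { [P → g e .] }  — reduce
  I10: { [F → g g . e] }  — shift
  I11: { [F → g g e .] }  — reduce
  I12: { [A → a b .] }  — reduce
  I13: { [F → P n .] }  — reduce

I4 contains reduce item [P → a .] and shift item [A → a . b] — shift-reduce conflict.
I6 contains reduce item [P → n .] and shift item [A → n . a g] — shift-reduce conflict.

Answer: Yes — I4: [P → a .] vs [A → a . b]; I6: [P → n .] vs [A → n . a g]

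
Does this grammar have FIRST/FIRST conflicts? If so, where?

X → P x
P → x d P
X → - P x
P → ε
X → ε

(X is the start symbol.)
A FIRST/FIRST conflict occurs when two productions N → α and N → β for the same non-terminal have FIRST(α) ∩ FIRST(β) ≠ ∅ (with ε ∈ FIRST of a nullable right-hand side, so two nullable alternatives also conflict).

FIRST sets of the non-terminals at (or reachable through a nullable prefix from) the front of some alternative:
  FIRST(P) = { 'x', ε }

Productions for X:
  X → P x: FIRST = { 'x' }
  X → - P x: FIRST = { '-' }
  X → ε: FIRST = { ε }
Productions for P:
  P → x d P: FIRST = { 'x' }
  P → ε: FIRST = { ε }

All alternatives of each non-terminal have pairwise disjoint FIRST sets.

Answer: No FIRST/FIRST conflicts.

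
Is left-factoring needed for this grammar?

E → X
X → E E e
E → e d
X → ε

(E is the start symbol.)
No, left-factoring is not needed

Left-factoring is needed when two productions for the same non-terminal
share a common prefix on the right-hand side.

Productions for E:
  E → X
  E → e d
Productions for X:
  X → E E e
  X → ε

No common prefixes found.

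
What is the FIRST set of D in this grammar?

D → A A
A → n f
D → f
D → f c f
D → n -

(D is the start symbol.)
{ 'f', 'n' }

FIRST sets of the other non-terminals involved (by the same procedure, iterated to a fixed point):
  FIRST(A) = { 'n' }

From D → A A:
  - A is a non-terminal: add FIRST(A) \ {ε} = { 'n' }
    A is not nullable, so stop
From D → f:
  - f is a terminal: add 'f' and stop
From D → f c f:
  - f is a terminal: add 'f' and stop
From D → n -:
  - n is a terminal: add 'n' and stop

Collecting: FIRST(D) = { 'f', 'n' }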